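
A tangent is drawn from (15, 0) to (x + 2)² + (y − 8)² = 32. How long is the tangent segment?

The centre is (−2, 8) and r = 4√2. The square of the distance from P to the centre is 289 + 64 = 353.
The tangent meets the radius at right angles, so tangent² = |PO|² − r² = 353 − 32 = 321.

√321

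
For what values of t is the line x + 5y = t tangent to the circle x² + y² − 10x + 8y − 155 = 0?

The line touches the circle iff its distance from (5, −4) is 14:
|1·5 + 5·(−4) − t| / √26 = 14
|t − (−15)| = 14√26.

t = −15 ± 14√26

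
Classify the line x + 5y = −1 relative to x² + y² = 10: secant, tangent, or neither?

d² = (1·0 + 5·0 − (−1))²/26 = 1/26; r² = 10.
Since d² < r², the line cuts the circle twice.

secant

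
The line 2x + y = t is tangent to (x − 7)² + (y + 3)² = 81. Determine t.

t = 11 ± 9√5

The line touches the circle iff its distance from (7, −3) is 9:
|2·7 + 1·(−3) − t| / √5 = 9
|t − (11)| = 9√5.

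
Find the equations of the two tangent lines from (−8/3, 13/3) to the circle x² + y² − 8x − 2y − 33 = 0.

7x − y = −23 and x − y = −7

Let a tangent through (−8/3, 13/3) have slope m. Its distance from (4, 1) must equal 5√2:
[m·(20/3) − (−10/3)]² = 50(m² + 1)
m² − 8m + 7 = 0, so m = 7 or m = 1.
With m = 7: 7x − y = −23. With m = 1: x − y = −7.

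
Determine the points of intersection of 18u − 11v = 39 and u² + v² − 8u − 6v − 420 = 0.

Substitute v = (−39 + 18u)/11:
445u² − 3560u − 46725 = 0  ⟹  u² − 8u − 105 = 0
u = 15 or u = −7, giving (15, 21) and (−7, −15).

(−7, −15) and (15, 21)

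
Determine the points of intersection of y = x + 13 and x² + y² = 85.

(−7, 6) and (−6, 7)

Substitute y = x + 13:
2x² + 26x + 84 = 0  ⟹  x² + 13x + 42 = 0
x = −6 or x = −7, giving (−6, 7) and (−7, 6).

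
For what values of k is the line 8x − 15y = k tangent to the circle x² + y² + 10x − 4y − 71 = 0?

k = −240 or k = 100

The line touches the circle iff its distance from (−5, 2) is 10:
|8·(−5) − 15·2 − k| / √289 = 10
|k − (−70)| = 10·17, so k = 100 or k = −240.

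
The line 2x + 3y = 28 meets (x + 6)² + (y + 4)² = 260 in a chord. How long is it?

The distance from (−6, −4) to the line is 52/√13, and r² = 260.
Chord = 2√(r² − d²) = 2·√(52) = 4√13.

4√13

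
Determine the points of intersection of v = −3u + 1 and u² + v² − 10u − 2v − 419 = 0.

Express v = −3u + 1 and substitute into the circle:
10u² − 10u − 420 = 0  ⟹  u² − u − 42 = 0
u = 7 or u = −6, giving (7, −20) and (−6, 19).

(−6, 19) and (7, −20)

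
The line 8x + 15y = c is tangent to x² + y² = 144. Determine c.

Tangency holds when the distance from the centre (0, 0) to the line equals the radius 12:
|8·0 + 15·0 − c| / √289 = 12
|c| = 12·17, so c = 204 or c = −204.

c = −204 or c = 204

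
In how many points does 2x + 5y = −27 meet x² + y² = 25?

0

Substituting the line into the circle gives 29x² + 108x + 104 = 0.
Δ = 11664 − 12064 = −400.
No real roots: the line does not meet the circle.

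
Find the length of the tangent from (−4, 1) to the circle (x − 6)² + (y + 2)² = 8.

√101

With centre O = (6, −2), |OP|² = 109 and r² = 8.
By the tangent–radius right angle, tangent length = √(|PO|² − r²) = √101.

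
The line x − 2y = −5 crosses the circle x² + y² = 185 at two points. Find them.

From the line, y = (5 + x)/2. Substituting:
5x² + 10x − 715 = 0  ⟹  x² + 2x − 143 = 0
x = 11 or x = −13, giving (11, 8) and (−13, −4).

(−13, −4) and (11, 8)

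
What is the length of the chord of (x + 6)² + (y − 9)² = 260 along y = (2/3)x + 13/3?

Express y = (13 + 2x)/3 and substitute into the circle:
13x² + 52x − 1820 = 0  ⟹  x² + 4x − 140 = 0
x = 10 or x = −14, giving (10, 11) and (−14, −5).
|(10, 11) − (−14, −5)| = √((24)² + (16)²) = 8√13.

8√13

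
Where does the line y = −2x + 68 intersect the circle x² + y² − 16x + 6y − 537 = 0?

Substitute y = −2x + 68:
5x² − 300x + 4495 = 0  ⟹  x² − 60x + 899 = 0
x = 31 or x = 29, giving (31, 6) and (29, 10).

(29, 10) and (31, 6)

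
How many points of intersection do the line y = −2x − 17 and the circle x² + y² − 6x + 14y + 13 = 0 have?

0

Centre (3, −7), r² = 45. Distance² from centre to line = (16)²/5 = 256/5.
Since d² > r², the line lies outside the circle.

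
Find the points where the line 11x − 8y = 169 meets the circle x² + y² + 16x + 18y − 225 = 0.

From the line, y = (−169 + 11x)/8. Substituting:
185x² − 1110x − 10175 = 0  ⟹  x² − 6x − 55 = 0
x = 11 or x = −5, giving (11, −6) and (−5, −28).

(−5, −28) and (11, −6)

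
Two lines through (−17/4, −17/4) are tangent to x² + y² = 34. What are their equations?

3x + 5y = −34 and 5x + 3y = −34

Let a tangent through (−17/4, −17/4) have slope m. Its distance from (0, 0) must equal √34:
[m·(17/4) − (17/4)]² = 34(m² + 1)
15m² + 34m + 15 = 0, so m = −3/5 or m = −5/3.
With m = −3/5: 3x + 5y = −34. With m = −5/3: 5x + 3y = −34.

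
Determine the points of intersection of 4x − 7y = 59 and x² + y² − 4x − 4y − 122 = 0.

Express y = (−59 + 4x)/7 and substitute into the circle:
65x² − 780x − 845 = 0  ⟹  x² − 12x − 13 = 0
x = 13 or x = −1, giving (13, −1) and (−1, −9).

(−1, −9) and (13, −1)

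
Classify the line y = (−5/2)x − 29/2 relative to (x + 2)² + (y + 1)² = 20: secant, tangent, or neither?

secant

d² = (5·(−2) + 2·(−1) − (−29))²/29 = 289/29; r² = 20.
Since d² < r², the line cuts the circle twice.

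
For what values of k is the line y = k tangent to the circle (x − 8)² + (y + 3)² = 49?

For a tangent, require d(centre, line) = r = 7.
|0·8 + 1·(−3) − k| / √1 = 7
|k − (−3)| = 7, so k = 4 or k = −10.

k = −10 or k = 4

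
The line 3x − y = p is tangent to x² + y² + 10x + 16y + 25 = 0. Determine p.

p = −7 ± 8√10

The line touches the circle iff its distance from (−5, −8) is 8:
|3·(−5) − 1·(−8) − p| / √10 = 8
|p − (−7)| = 8√10.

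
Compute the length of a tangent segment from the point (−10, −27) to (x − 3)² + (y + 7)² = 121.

8√7

Centre (3, −7), r² = 121. |PO|² = (−13)² + (−20)² = 569.
The tangent meets the radius at right angles, so tangent² = |PO|² − r² = 569 − 121 = 448.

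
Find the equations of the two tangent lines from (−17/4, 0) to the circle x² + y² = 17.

A line y − (0) = m(x − (−17/4)) is tangent when its distance from (0, 0) is √17:
[m·(17/4) − (0)]² = 17(m² + 1)
m² − 16 = 0, so m = 4 or m = −4.
With m = 4: 4x − y = −17. With m = −4: 4x + y = −17.

4x − y = −17 and 4x + y = −17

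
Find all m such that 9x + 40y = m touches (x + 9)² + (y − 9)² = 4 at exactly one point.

For a tangent, require d(centre, line) = r = 2.
|9·(−9) + 40·9 − m| / √1681 = 2
|m − (279)| = 2·41, so m = 361 or m = 197.

m = 197 or m = 361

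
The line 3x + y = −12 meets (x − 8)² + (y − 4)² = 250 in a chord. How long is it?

6√10

Centre (8, 4), r² = 250. Perpendicular distance d from centre to line = |40| / √10 = 40/√10.
Chord = 2√(r² − d²) = 2·√(90) = 6√10.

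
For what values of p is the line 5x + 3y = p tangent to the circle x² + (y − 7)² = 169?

p = 21 ± 13√34

For a tangent, require d(centre, line) = r = 13.
|5·0 + 3·7 − p| / √34 = 13
|p − (21)| = 13√34.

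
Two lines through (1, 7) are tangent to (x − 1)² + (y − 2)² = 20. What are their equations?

A line y − (7) = m(x − (1)) is tangent when its distance from (1, 2) is 2√5:
(0m − (−5))² = 20(m² + 1)
4m² − 1 = 0, so m = 1/2 or m = −1/2.
Through (1, 7) these give x − 2y = −13 and x + 2y = 15.

x − 2y = −13 and x + 2y = 15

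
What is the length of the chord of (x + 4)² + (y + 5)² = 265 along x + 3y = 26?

5√10

Centre (−4, −5), r² = 265. Perpendicular distance d from centre to line = |−45| / √10 = 45/√10.
Half the chord is √(r² − d²) = √(125/2), so the full chord is 5√10.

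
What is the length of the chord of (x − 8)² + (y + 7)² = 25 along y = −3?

6

Substitute y = −3:
x² − 16x + 55 = 0
x = 11 or x = 5, giving (11, −3) and (5, −3).
Chord length = distance between (11, −3) and (5, −3) = √36 = 6.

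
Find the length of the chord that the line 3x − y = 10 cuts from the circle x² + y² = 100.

6√10

The distance from (0, 0) to the line is 10/√10, and r² = 100.
Chord = 2√(r² − d²) = 2·√(90) = 6√10.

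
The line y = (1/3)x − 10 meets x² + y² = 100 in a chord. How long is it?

2√10

Express y = (−30 + x)/3 and substitute into the circle:
10x² − 60x = 0  ⟹  x² − 6x = 0
x = 6 or x = 0, giving (6, −8) and (0, −10).
Chord length = distance between (6, −8) and (0, −10) = √40 = 2√10.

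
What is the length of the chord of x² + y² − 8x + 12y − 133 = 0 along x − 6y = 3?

Centre (4, −6), r² = 185. Perpendicular distance d from centre to line = |37| / √37 = 37/√37.
Half the chord is √(r² − d²) = √(148), so the full chord is 4√37.

4√37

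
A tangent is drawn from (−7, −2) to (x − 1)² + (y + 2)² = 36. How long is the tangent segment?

2√7

The centre is (1, −2) and r = 6. The square of the distance from P to the centre is 64 + 0 = 64.
The tangent meets the radius at right angles, so tangent² = |PO|² − r² = 64 − 36 = 28.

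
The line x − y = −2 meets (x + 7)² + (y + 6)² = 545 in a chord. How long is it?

Centre (−7, −6), r² = 545. Perpendicular distance d from centre to line = |1| / √2 = 1/√2.
Chord = 2√(r² − d²) = 2·√(1089/2) = 33√2.

33√2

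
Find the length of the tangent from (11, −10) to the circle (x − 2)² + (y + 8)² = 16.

√69

The centre is (2, −8) and r = 4. The square of the distance from P to the centre is 81 + 4 = 85.
By the tangent–radius right angle, tangent length = √(|PO|² − r²) = √69.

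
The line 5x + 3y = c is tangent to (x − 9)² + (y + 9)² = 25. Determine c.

Tangency holds when the distance from the centre (9, −9) to the line equals the radius 5:
|5·9 + 3·(−9) − c| / √34 = 5
|c − (18)| = 5√34.

c = 18 ± 5√34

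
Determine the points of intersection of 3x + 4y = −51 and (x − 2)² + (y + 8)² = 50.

(−5, −9) and (3, −15)

From the line, y = (−51 − 3x)/4. Substituting:
25x² + 50x − 375 = 0  ⟹  x² + 2x − 15 = 0
x = 3 or x = −5, giving (3, −15) and (−5, −9).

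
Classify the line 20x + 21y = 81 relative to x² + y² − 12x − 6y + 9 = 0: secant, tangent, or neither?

secant

Substituting the line into the circle gives 841x² − 6012x + 324 = 0.
Δ = 36144144 − 1089936 = 35054208.
Two real roots: the line is a secant.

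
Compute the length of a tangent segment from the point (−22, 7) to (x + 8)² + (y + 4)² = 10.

Centre (−8, −4), r² = 10. |PO|² = (−14)² + (11)² = 317.
Power of the point: PT² = |PO|² − r² = 307, so PT = √307.

√307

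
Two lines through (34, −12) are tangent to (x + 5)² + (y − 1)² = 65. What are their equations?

4x + 7y = 52 and x + 8y = −62

Let a tangent through (34, −12) have slope m. Its distance from (−5, 1) must equal √65:
(−39m − (13))² = 65(m² + 1)
56m² + 39m + 4 = 0, so m = −4/7 or m = −1/8.
Through (34, −12) these give 4x + 7y = 52 and x + 8y = −62.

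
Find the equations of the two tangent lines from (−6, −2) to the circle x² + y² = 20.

2x − y = −10 and x + 2y = −10

Write the tangent as mx − y + (−2 − m·(−6)) = 0 and set its distance from the centre to 2√5:
(6m − (2))² = 20(m² + 1)
2m² − 3m − 2 = 0, so m = 2 or m = −1/2.
With m = 2: 2x − y = −10. With m = −1/2: x + 2y = −10.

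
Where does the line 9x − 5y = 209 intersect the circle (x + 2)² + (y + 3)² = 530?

From the line, y = (−209 + 9x)/5. Substituting:
106x² − 3392x + 24486 = 0  ⟹  x² − 32x + 231 = 0
x = 21 or x = 11, giving (21, −4) and (11, −22).

(11, −22) and (21, −4)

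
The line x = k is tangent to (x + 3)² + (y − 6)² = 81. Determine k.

The line touches the circle iff its distance from (−3, 6) is 9:
|1·(−3) + 0·6 − k| / √1 = 9
|k − (−3)| = 9, so k = 6 or k = −12.

k = −12 or k = 6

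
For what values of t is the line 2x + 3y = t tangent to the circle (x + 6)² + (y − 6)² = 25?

Tangency holds when the distance from the centre (−6, 6) to the line equals the radius 5:
|2·(−6) + 3·6 − t| / √13 = 5
|t − (6)| = 5√13.

t = 6 ± 5√13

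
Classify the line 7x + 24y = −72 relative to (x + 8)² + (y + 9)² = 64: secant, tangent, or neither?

tangent

d² = (7·(−8) + 24·(−9) − (−72))²/625 = 64; r² = 64.
Since d² = r², the line is tangent.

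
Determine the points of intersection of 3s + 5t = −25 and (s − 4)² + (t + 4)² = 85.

From the line, t = (−25 − 3s)/5. Substituting:
34s² − 170s − 1700 = 0  ⟹  s² − 5s − 50 = 0
s = 10 or s = −5, giving (10, −11) and (−5, −2).

(−5, −2) and (10, −11)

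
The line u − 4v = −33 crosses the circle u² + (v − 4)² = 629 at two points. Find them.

(−25, 2) and (23, 14)

From the line, v = (33 + u)/4. Substituting:
17u² + 34u − 9775 = 0  ⟹  u² + 2u − 575 = 0
u = 23 or u = −25, giving (23, 14) and (−25, 2).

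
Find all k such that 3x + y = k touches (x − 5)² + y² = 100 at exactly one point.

k = 15 ± 10√10

For a tangent, require d(centre, line) = r = 10.
|3·5 + 1·0 − k| / √10 = 10
|k − (15)| = 10√10.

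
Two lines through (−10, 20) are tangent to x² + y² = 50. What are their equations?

Let a tangent through (−10, 20) have slope m. Its distance from (0, 0) must equal 5√2:
(10m − (−20))² = 50(m² + 1)
m² + 8m + 7 = 0, so m = −1 or m = −7.
Through (−10, 20) these give x + y = 10 and 7x + y = −50.

x + y = 10 and 7x + y = −50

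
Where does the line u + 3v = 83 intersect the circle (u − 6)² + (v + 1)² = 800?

Substitute v = (83 − u)/3:
10u² − 280u + 520 = 0  ⟹  u² − 28u + 52 = 0
u = 26 or u = 2, giving (26, 19) and (2, 27).

(2, 27) and (26, 19)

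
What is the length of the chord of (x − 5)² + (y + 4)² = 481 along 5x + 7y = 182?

Centre (5, −4), r² = 481. Perpendicular distance d from centre to line = |−185| / √74 = 185/√74.
Chord = 2√(r² − d²) = 2·√(37/2) = √74.

√74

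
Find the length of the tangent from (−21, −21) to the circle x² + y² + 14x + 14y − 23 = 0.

Centre (−7, −7), r² = 121. |PO|² = (−14)² + (−14)² = 392.
By the tangent–radius right angle, tangent length = √(|PO|² − r²) = √271.

√271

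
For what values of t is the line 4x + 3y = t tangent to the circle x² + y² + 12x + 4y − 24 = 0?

t = −70 or t = 10

Tangency holds when the distance from the centre (−6, −2) to the line equals the radius 8:
|4·(−6) + 3·(−2) − t| / √25 = 8
|t − (−30)| = 8·5, so t = 10 or t = −70.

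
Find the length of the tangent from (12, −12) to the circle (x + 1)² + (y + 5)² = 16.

Centre (−1, −5), r² = 16. |PO|² = (13)² + (−7)² = 218.
By the tangent–radius right angle, tangent length = √(|PO|² − r²) = √202.

√202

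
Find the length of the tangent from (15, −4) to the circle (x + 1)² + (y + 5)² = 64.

Centre (−1, −5), r² = 64. |PO|² = (16)² + (1)² = 257.
The tangent meets the radius at right angles, so tangent² = |PO|² − r² = 257 − 64 = 193.

√193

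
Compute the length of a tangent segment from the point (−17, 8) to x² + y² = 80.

With centre O = (0, 0), |OP|² = 353 and r² = 80.
The tangent meets the radius at right angles, so tangent² = |PO|² − r² = 353 − 80 = 273.

√273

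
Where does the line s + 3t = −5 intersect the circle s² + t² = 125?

(−11, 2) and (10, −5)

Substitute t = (−5 − s)/3:
10s² + 10s − 1100 = 0  ⟹  s² + s − 110 = 0
s = 10 or s = −11, giving (10, −5) and (−11, 2).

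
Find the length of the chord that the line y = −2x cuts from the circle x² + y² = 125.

Express y = −2x and substitute into the circle:
5x² − 125 = 0  ⟹  x² − 25 = 0
x = 5 or x = −5, giving (5, −10) and (−5, 10).
Chord length = distance between (5, −10) and (−5, 10) = √500 = 10√5.

10√5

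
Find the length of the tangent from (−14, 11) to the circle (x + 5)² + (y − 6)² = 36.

√70

With centre O = (−5, 6), |OP|² = 106 and r² = 36.
Power of the point: PT² = |PO|² − r² = 70, so PT = √70.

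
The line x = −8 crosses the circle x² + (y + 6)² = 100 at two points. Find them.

The line gives x = −8. Substituting into the circle:
y² + 12y = 0
y = 0 or y = −12, giving (−8, 0) and (−8, −12).

(−8, −12) and (−8, 0)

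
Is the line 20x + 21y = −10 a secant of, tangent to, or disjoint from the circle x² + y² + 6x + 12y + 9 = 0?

disjoint

Substituting the line into the circle gives 841x² − 1994x + 1549 = 0.
Discriminant = (−1994)² − 4·841·(1549) = −1234800 < 0.
No real roots: the line does not meet the circle.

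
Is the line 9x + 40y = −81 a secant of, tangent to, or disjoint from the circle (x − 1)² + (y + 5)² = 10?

secant

Centre (1, −5), r² = 10. Distance² from centre to line = (−110)²/1681 = 12100/1681.
Since d² < r², the line cuts the circle twice.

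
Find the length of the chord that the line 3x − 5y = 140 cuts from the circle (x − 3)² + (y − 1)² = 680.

4√34

Centre (3, 1), r² = 680. Perpendicular distance d from centre to line = |−136| / √34 = 136/√34.
Half the chord is √(r² − d²) = √(136), so the full chord is 4√34.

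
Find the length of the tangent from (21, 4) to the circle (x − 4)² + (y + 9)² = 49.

√409

With centre O = (4, −9), |OP|² = 458 and r² = 49.
By the tangent–radius right angle, tangent length = √(|PO|² − r²) = √409.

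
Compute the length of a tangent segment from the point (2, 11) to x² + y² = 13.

With centre O = (0, 0), |OP|² = 125 and r² = 13.
By the tangent–radius right angle, tangent length = √(|PO|² − r²) = √112 = 4√7.

4√7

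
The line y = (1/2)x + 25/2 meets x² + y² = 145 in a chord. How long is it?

4√5

The distance from (0, 0) to the line is 25/√5, and r² = 145.
Chord = 2√(r² − d²) = 2·√(20) = 4√5.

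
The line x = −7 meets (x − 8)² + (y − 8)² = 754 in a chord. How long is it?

The line gives x = −7. Substituting into the circle:
y² − 16y − 465 = 0
y = 31 or y = −15, giving (−7, 31) and (−7, −15).
|(−7, 31) − (−7, −15)| = √((0)² + (46)²) = 46.

46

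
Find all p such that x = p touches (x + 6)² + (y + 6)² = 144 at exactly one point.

p = −18 or p = 6

Tangency holds when the distance from the centre (−6, −6) to the line equals the radius 12:
|1·(−6) + 0·(−6) − p| / √1 = 12
|p − (−6)| = 12, so p = 6 or p = −18.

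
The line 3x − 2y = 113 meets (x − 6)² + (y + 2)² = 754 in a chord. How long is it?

The distance from (6, −2) to the line is 91/√13, and r² = 754.
Half the chord is √(r² − d²) = √(117), so the full chord is 6√13.

6√13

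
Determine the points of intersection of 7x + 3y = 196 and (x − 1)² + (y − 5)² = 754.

(16, 28) and (28, 0)

From the line, y = (196 − 7x)/3. Substituting:
58x² − 2552x + 25984 = 0  ⟹  x² − 44x + 448 = 0
x = 28 or x = 16, giving (28, 0) and (16, 28).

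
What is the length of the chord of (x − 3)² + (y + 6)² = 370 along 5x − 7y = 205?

2√74

Centre (3, −6), r² = 370. Perpendicular distance d from centre to line = |−148| / √74 = 148/√74.
Chord = 2√(r² − d²) = 2·√(74) = 2√74.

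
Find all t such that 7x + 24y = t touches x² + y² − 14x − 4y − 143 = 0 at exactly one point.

t = −253 or t = 447

For a tangent, require d(centre, line) = r = 14.
|7·7 + 24·2 − t| / √625 = 14
|t − (97)| = 14·25, so t = 447 or t = −253.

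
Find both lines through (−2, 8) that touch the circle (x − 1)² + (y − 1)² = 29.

5x − 2y = −26 and 2x + 5y = 36

Write the tangent as mx − y + (8 − m·(−2)) = 0 and set its distance from the centre to √29:
(3m − (−7))² = 29(m² + 1)
10m² − 21m − 10 = 0, so m = 5/2 or m = −2/5.
With m = 5/2: 5x − 2y = −26. With m = −2/5: 2x + 5y = 36.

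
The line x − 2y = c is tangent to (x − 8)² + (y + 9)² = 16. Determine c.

Tangency holds when the distance from the centre (8, −9) to the line equals the radius 4:
|1·8 − 2·(−9) − c| / √5 = 4
|c − (26)| = 4√5.

c = 26 ± 4√5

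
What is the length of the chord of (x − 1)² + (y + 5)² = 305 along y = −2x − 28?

12√5

Centre (1, −5), r² = 305. Perpendicular distance d from centre to line = |25| / √5 = 25/√5.
Half the chord is √(r² − d²) = √(180), so the full chord is 12√5.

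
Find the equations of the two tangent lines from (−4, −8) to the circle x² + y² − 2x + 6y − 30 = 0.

x + 3y = −28 and 3x + y = −20

A line y − (−8) = m(x − (−4)) is tangent when its distance from (1, −3) is 2√10:
(5m − (5))² = 40(m² + 1)
3m² + 10m + 3 = 0, so m = −1/3 or m = −3.
Through (−4, −8) these give x + 3y = −28 and 3x + y = −20.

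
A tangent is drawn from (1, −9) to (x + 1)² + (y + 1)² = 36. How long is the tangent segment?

With centre O = (−1, −1), |OP|² = 68 and r² = 36.
Power of the point: PT² = |PO|² − r² = 32, so PT = 4√2.

4√2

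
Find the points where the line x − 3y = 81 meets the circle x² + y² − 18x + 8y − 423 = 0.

From the line, y = (−81 + x)/3. Substituting:
10x² − 300x + 810 = 0  ⟹  x² − 30x + 81 = 0
x = 27 or x = 3, giving (27, −18) and (3, −26).

(3, −26) and (27, −18)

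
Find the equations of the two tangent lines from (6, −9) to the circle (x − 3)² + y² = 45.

2x − y = 21 and x + 2y = −12

Write the tangent as mx − y + (−9 − m·(6)) = 0 and set its distance from the centre to 3√5:
[m·(−3) − (9)]² = 45(m² + 1)
2m² − 3m − 2 = 0, so m = 2 or m = −1/2.
Through (6, −9) these give 2x − y = 21 and x + 2y = −12.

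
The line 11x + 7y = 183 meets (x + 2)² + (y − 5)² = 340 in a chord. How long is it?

From the line, y = (183 − 11x)/7. Substituting:
170x² − 3060x + 5440 = 0  ⟹  x² − 18x + 32 = 0
x = 16 or x = 2, giving (16, 1) and (2, 23).
|(16, 1) − (2, 23)| = √((14)² + (−22)²) = 2√170.

2√170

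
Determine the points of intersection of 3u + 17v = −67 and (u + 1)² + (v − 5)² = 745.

(−28, 1) and (23, −8)

Substitute v = (−67 − 3u)/17:
298u² + 1490u − 191912 = 0  ⟹  u² + 5u − 644 = 0
u = 23 or u = −28, giving (23, −8) and (−28, 1).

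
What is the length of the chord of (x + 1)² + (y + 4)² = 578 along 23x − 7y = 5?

Centre (−1, −4), r² = 578. Perpendicular distance d from centre to line = |0| / √578 = 0/√578.
Chord = 2√(r² − d²) = 2·√(578) = 34√2.

34√2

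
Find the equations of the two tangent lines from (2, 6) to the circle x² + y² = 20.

A line y − (6) = m(x − (2)) is tangent when its distance from (0, 0) is 2√5:
[m·(−2) − (−6)]² = 20(m² + 1)
2m² + 3m − 2 = 0, so m = −2 or m = 1/2.
With m = −2: 2x + y = 10. With m = 1/2: x − 2y = −10.

2x + y = 10 and x − 2y = −10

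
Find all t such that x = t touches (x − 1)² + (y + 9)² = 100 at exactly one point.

t = −9 or t = 11

The line touches the circle iff its distance from (1, −9) is 10:
|1·1 + 0·(−9) − t| / √1 = 10
|t − (1)| = 10, so t = 11 or t = −9.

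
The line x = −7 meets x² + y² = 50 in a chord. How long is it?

Centre (0, 0), r² = 50. Perpendicular distance d from centre to line = |7| / √1 = 7.
Chord = 2√(r² − d²) = 2·√(1) = 2.

2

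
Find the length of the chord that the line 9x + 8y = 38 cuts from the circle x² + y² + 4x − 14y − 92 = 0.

2√145

Substitute y = (38 − 9x)/8:
145x² + 580x − 8700 = 0  ⟹  x² + 4x − 60 = 0
x = 6 or x = −10, giving (6, −2) and (−10, 16).
Chord length = distance between (6, −2) and (−10, 16) = √580 = 2√145.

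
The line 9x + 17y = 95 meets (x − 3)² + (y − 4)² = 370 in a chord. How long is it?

2√370

The distance from (3, 4) to the line is 0/√370, and r² = 370.
Half the chord is √(r² − d²) = √(370), so the full chord is 2√370.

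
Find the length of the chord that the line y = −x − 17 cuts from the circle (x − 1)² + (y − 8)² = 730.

28√2

Express y = −x − 17 and substitute into the circle:
2x² + 48x − 104 = 0  ⟹  x² + 24x − 52 = 0
x = 2 or x = −26, giving (2, −19) and (−26, 9).
Chord length = distance between (2, −19) and (−26, 9) = √1568 = 28√2.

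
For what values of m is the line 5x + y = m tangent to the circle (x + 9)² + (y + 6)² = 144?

For a tangent, require d(centre, line) = r = 12.
|5·(−9) + 1·(−6) − m| / √26 = 12
|m − (−51)| = 12√26.

m = −51 ± 12√26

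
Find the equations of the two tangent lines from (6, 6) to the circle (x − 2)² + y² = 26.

x − 5y = −24 and 5x + y = 36

Let a tangent through (6, 6) have slope m. Its distance from (2, 0) must equal √26:
(−4m − (−6))² = 26(m² + 1)
5m² + 24m − 5 = 0, so m = 1/5 or m = −5.
Through (6, 6) these give x − 5y = −24 and 5x + y = 36.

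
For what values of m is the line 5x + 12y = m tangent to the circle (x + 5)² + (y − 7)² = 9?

m = 20 or m = 98

For a tangent, require d(centre, line) = r = 3.
|5·(−5) + 12·7 − m| / √169 = 3
|m − (59)| = 3·13, so m = 98 or m = 20.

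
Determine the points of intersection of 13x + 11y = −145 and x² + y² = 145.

(−12, 1) and (−1, −12)

From the line, y = (−145 − 13x)/11. Substituting:
290x² + 3770x + 3480 = 0  ⟹  x² + 13x + 12 = 0
x = −1 or x = −12, giving (−1, −12) and (−12, 1).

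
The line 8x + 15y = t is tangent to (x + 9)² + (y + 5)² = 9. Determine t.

The line touches the circle iff its distance from (−9, −5) is 3:
|8·(−9) + 15·(−5) − t| / √289 = 3
|t − (−147)| = 3·17, so t = −96 or t = −198.

t = −198 or t = −96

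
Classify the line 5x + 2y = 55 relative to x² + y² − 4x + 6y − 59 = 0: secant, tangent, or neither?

neither

d² = (5·2 + 2·(−3) − (55))²/29 = 2601/29; r² = 72.
Since d² > r², the line lies outside the circle.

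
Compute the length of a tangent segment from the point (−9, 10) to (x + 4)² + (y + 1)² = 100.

√46

The centre is (−4, −1) and r = 10. The square of the distance from P to the centre is 25 + 121 = 146.
Power of the point: PT² = |PO|² − r² = 46, so PT = √46.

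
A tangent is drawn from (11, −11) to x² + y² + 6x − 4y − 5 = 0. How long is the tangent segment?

√347

With centre O = (−3, 2), |OP|² = 365 and r² = 18.
By the tangent–radius right angle, tangent length = √(|PO|² − r²) = √347.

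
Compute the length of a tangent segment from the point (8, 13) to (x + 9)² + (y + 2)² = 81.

Centre (−9, −2), r² = 81. |PO|² = (17)² + (15)² = 514.
The tangent meets the radius at right angles, so tangent² = |PO|² − r² = 514 − 81 = 433.

√433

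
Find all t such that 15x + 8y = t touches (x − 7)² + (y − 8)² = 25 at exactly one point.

t = 84 or t = 254

The line touches the circle iff its distance from (7, 8) is 5:
|15·7 + 8·8 − t| / √289 = 5
|t − (169)| = 5·17, so t = 254 or t = 84.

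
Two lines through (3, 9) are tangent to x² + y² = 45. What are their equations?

x − 2y = −15 and 2x + y = 15

Write the tangent as mx − y + (9 − m·(3)) = 0 and set its distance from the centre to 3√5:
[m·(−3) − (−9)]² = 45(m² + 1)
2m² + 3m − 2 = 0, so m = 1/2 or m = −2.
With m = 1/2: x − 2y = −15. With m = −2: 2x + y = 15.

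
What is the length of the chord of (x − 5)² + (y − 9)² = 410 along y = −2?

Centre (5, 9), r² = 410. Perpendicular distance d from centre to line = |11| / √1 = 11.
Half the chord is √(r² − d²) = √(289), so the full chord is 34.

34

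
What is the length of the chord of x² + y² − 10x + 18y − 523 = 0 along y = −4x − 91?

2√17

The distance from (5, −9) to the line is 102/√17, and r² = 629.
Chord = 2√(r² − d²) = 2·√(17) = 2√17.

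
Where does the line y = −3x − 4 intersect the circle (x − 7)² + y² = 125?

(−3, 5) and (2, −10)

Substitute y = −3x − 4:
10x² + 10x − 60 = 0  ⟹  x² + x − 6 = 0
x = 2 or x = −3, giving (2, −10) and (−3, 5).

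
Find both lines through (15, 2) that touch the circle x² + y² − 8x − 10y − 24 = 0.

4x − 7y = 46 and 7x + 4y = 113

A line y − (2) = m(x − (15)) is tangent when its distance from (4, 5) is √65:
(−11m − (3))² = 65(m² + 1)
28m² + 33m − 28 = 0, so m = 4/7 or m = −7/4.
Through (15, 2) these give 4x − 7y = 46 and 7x + 4y = 113.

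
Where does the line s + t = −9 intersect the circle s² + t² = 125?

(−11, 2) and (2, −11)

Express t = −s − 9 and substitute into the circle:
2s² + 18s − 44 = 0  ⟹  s² + 9s − 22 = 0
s = 2 or s = −11, giving (2, −11) and (−11, 2).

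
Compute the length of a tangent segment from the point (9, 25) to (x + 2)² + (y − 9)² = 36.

The centre is (−2, 9) and r = 6. The square of the distance from P to the centre is 121 + 256 = 377.
Power of the point: PT² = |PO|² − r² = 341, so PT = √341.

√341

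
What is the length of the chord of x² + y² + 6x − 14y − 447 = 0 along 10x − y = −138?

4√101

Centre (−3, 7), r² = 505. Perpendicular distance d from centre to line = |101| / √101 = 101/√101.
Half the chord is √(r² − d²) = √(404), so the full chord is 4√101.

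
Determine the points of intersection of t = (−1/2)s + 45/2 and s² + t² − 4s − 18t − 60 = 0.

(3, 21) and (11, 17)

Substitute t = (45 − s)/2:
5s² − 70s + 165 = 0  ⟹  s² − 14s + 33 = 0
s = 11 or s = 3, giving (11, 17) and (3, 21).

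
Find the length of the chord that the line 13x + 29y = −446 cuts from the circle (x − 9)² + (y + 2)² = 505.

√1010

The distance from (9, −2) to the line is 505/√1010, and r² = 505.
Chord = 2√(r² − d²) = 2·√(505/2) = √1010.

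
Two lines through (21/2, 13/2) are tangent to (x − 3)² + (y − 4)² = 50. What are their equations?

x + y = 17 and 7x − y = 67

Let a tangent through (21/2, 13/2) have slope m. Its distance from (3, 4) must equal 5√2:
[m·(−15/2) − (−5/2)]² = 50(m² + 1)
m² − 6m − 7 = 0, so m = −1 or m = 7.
With m = −1: x + y = 17. With m = 7: 7x − y = 67.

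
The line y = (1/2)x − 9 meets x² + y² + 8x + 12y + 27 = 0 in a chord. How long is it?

The distance from (−4, −6) to the line is 10/√5, and r² = 25.
Chord = 2√(r² − d²) = 2·√(5) = 2√5.

2√5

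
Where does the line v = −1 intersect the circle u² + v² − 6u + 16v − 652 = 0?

(−23, −1) and (29, −1)

Substitute v = −1:
u² − 6u − 667 = 0
u = 29 or u = −23, giving (29, −1) and (−23, −1).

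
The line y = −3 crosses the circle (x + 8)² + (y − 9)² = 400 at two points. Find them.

(−24, −3) and (8, −3)

Express y = −3 and substitute into the circle:
x² + 16x − 192 = 0
x = 8 or x = −24, giving (8, −3) and (−24, −3).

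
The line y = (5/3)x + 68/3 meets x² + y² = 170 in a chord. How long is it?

The distance from (0, 0) to the line is 68/√34, and r² = 170.
Half the chord is √(r² − d²) = √(34), so the full chord is 2√34.

2√34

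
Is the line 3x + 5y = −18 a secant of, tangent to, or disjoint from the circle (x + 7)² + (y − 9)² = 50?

disjoint

Substituting the line into the circle gives 34x² + 728x + 3944 = 0.
Δ = 529984 − 536384 = −6400.
No real roots: the line does not meet the circle.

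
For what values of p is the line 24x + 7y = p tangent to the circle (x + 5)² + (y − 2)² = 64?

p = −306 or p = 94

For a tangent, require d(centre, line) = r = 8.
|24·(−5) + 7·2 − p| / √625 = 8
|p − (−106)| = 8·25, so p = 94 or p = −306.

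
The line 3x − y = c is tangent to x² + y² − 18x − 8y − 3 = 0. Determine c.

c = 23 ± 10√10

Tangency holds when the distance from the centre (9, 4) to the line equals the radius 10:
|3·9 − 1·4 − c| / √10 = 10
|c − (23)| = 10√10.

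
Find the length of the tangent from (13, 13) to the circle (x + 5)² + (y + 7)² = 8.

2√179

Centre (−5, −7), r² = 8. |PO|² = (18)² + (20)² = 724.
By the tangent–radius right angle, tangent length = √(|PO|² − r²) = √716 = 2√179.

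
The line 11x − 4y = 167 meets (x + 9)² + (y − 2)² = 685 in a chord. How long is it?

2√137

The distance from (−9, 2) to the line is 274/√137, and r² = 685.
Chord = 2√(r² − d²) = 2·√(137) = 2√137.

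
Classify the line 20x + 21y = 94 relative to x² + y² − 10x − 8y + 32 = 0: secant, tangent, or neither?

d² = (20·5 + 21·4 − (94))²/841 = 8100/841; r² = 9.
Since d² > r², the line lies outside the circle.

neither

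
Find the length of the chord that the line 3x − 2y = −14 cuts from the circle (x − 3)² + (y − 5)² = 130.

6√13

Express y = (14 + 3x)/2 and substitute into the circle:
13x² − 468 = 0  ⟹  x² − 36 = 0
x = 6 or x = −6, giving (6, 16) and (−6, −2).
|(6, 16) − (−6, −2)| = √((12)² + (18)²) = 6√13.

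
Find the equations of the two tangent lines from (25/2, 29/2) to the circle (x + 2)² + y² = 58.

A line y − (29/2) = m(x − (25/2)) is tangent when its distance from (−2, 0) is √58:
[m·(−29/2) − (−29/2)]² = 58(m² + 1)
21m² − 58m + 21 = 0, so m = 7/3 or m = 3/7.
Through (25/2, 29/2) these give 7x − 3y = 44 and 3x − 7y = −64.

7x − 3y = 44 and 3x − 7y = −64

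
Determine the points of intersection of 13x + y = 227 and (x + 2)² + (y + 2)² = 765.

(16, 19) and (19, −20)

Express y = −13x + 227 and substitute into the circle:
170x² − 5950x + 51680 = 0  ⟹  x² − 35x + 304 = 0
x = 19 or x = 16, giving (19, −20) and (16, 19).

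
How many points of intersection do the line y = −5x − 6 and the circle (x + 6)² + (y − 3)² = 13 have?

0

Substituting the line into the circle gives 26x² + 102x + 104 = 0.
Discriminant = (102)² − 4·26·(104) = −412 < 0.
No real roots: the line does not meet the circle.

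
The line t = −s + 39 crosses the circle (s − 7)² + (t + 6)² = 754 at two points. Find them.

(22, 17) and (30, 9)

From the line, t = −s + 39. Substituting:
2s² − 104s + 1320 = 0  ⟹  s² − 52s + 660 = 0
s = 30 or s = 22, giving (30, 9) and (22, 17).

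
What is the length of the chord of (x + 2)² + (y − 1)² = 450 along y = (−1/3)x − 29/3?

From the line, y = (−29 − x)/3. Substituting:
10x² + 100x − 2990 = 0  ⟹  x² + 10x − 299 = 0
x = 13 or x = −23, giving (13, −14) and (−23, −2).
|(13, −14) − (−23, −2)| = √((36)² + (−12)²) = 12√10.

12√10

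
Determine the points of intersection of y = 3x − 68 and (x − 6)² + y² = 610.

From the line, y = 3x − 68. Substituting:
10x² − 420x + 4050 = 0  ⟹  x² − 42x + 405 = 0
x = 27 or x = 15, giving (27, 13) and (15, −23).

(15, −23) and (27, 13)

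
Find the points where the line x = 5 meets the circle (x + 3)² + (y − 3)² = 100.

(5, −3) and (5, 9)

The line gives x = 5. Substituting into the circle:
y² − 6y − 27 = 0
y = 9 or y = −3, giving (5, 9) and (5, −3).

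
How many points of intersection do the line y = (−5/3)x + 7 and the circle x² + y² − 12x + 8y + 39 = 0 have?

Substituting the line into the circle gives 34x² − 438x + 1296 = 0.
Discriminant = (−438)² − 4·34·(1296) = 15588 > 0.
Two real roots: the line is a secant.

2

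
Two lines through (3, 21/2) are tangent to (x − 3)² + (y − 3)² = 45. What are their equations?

Write the tangent as mx − y + (21/2 − m·(3)) = 0 and set its distance from the centre to 3√5:
[m·(0) − (−15/2)]² = 45(m² + 1)
4m² − 1 = 0, so m = 1/2 or m = −1/2.
Through (3, 21/2) these give x − 2y = −18 and x + 2y = 24.

x − 2y = −18 and x + 2y = 24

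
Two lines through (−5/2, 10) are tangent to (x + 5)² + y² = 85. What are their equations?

6x + 7y = 55 and 2x − 9y = −95

Write the tangent as mx − y + (10 − m·(−5/2)) = 0 and set its distance from the centre to √85:
[m·(−5/2) − (−10)]² = 85(m² + 1)
63m² + 40m − 12 = 0, so m = −6/7 or m = 2/9.
Through (−5/2, 10) these give 6x + 7y = 55 and 2x − 9y = −95.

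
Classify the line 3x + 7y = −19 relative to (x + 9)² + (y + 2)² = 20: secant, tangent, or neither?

secant

Substituting the line into the circle gives 58x² + 912x + 3014 = 0.
Δ = 831744 − 699248 = 132496.
Two real roots: the line is a secant.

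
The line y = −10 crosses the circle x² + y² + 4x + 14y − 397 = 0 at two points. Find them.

From the line, y = −10. Substituting:
x² + 4x − 437 = 0
x = 19 or x = −23, giving (19, −10) and (−23, −10).

(−23, −10) and (19, −10)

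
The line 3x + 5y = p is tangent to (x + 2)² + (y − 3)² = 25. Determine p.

Tangency holds when the distance from the centre (−2, 3) to the line equals the radius 5:
|3·(−2) + 5·3 − p| / √34 = 5
|p − (9)| = 5√34.

p = 9 ± 5√34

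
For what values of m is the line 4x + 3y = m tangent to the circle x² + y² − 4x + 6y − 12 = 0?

m = −26 or m = 24

Tangency holds when the distance from the centre (2, −3) to the line equals the radius 5:
|4·2 + 3·(−3) − m| / √25 = 5
|m − (−1)| = 5·5, so m = 24 or m = −26.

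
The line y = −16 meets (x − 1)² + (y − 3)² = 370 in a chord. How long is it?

6

Express y = −16 and substitute into the circle:
x² − 2x − 8 = 0
x = 4 or x = −2, giving (4, −16) and (−2, −16).
Chord length = distance between (4, −16) and (−2, −16) = √36 = 6.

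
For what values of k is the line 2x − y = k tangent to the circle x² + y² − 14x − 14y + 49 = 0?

For a tangent, require d(centre, line) = r = 7.
|2·7 − 1·7 − k| / √5 = 7
|k − (7)| = 7√5.

k = 7 ± 7√5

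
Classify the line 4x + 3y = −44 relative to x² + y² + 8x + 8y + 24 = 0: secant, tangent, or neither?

neither

d² = (4·(−4) + 3·(−4) − (−44))²/25 = 256/25; r² = 8.
Since d² > r², the line lies outside the circle.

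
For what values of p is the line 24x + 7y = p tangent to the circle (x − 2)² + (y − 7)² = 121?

For a tangent, require d(centre, line) = r = 11.
|24·2 + 7·7 − p| / √625 = 11
|p − (97)| = 11·25, so p = 372 or p = −178.

p = −178 or p = 372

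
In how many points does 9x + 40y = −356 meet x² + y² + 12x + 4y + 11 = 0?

0

Centre (−6, −2), r² = 29. Distance² from centre to line = (222)²/1681 = 49284/1681.
Since d² > r², the line lies outside the circle.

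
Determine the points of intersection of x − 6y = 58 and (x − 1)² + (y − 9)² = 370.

Substitute y = (−58 + x)/6:
37x² − 296x − 740 = 0  ⟹  x² − 8x − 20 = 0
x = 10 or x = −2, giving (10, −8) and (−2, −10).

(−2, −10) and (10, −8)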